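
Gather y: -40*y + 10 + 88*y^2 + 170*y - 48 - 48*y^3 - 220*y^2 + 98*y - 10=-48*y^3 - 132*y^2 + 228*y - 48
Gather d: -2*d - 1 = -2*d - 1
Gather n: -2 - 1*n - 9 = -n - 11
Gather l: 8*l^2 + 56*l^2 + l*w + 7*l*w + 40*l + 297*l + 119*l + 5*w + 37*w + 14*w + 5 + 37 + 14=64*l^2 + l*(8*w + 456) + 56*w + 56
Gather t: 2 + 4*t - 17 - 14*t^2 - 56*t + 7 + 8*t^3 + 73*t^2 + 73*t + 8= 8*t^3 + 59*t^2 + 21*t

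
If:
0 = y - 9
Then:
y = 9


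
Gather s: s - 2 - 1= s - 3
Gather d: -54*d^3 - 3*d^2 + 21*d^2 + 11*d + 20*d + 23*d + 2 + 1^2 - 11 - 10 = -54*d^3 + 18*d^2 + 54*d - 18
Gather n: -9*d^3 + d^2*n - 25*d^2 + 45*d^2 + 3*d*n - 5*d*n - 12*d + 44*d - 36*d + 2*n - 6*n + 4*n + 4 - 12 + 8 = -9*d^3 + 20*d^2 - 4*d + n*(d^2 - 2*d)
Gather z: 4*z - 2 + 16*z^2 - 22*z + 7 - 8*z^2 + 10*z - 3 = 8*z^2 - 8*z + 2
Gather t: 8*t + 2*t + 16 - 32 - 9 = 10*t - 25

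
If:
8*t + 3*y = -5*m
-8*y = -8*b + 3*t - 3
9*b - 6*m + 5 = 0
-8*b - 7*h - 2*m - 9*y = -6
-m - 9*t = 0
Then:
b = -2011/4041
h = 43961/28287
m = 39/449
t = -13/1347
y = -481/4041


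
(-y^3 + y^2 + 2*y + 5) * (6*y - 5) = -6*y^4 + 11*y^3 + 7*y^2 + 20*y - 25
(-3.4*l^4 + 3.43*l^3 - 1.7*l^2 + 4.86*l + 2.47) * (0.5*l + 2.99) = -1.7*l^5 - 8.451*l^4 + 9.4057*l^3 - 2.653*l^2 + 15.7664*l + 7.3853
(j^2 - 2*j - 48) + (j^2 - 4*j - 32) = 2*j^2 - 6*j - 80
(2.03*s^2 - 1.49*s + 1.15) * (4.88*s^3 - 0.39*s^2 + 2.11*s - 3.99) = 9.9064*s^5 - 8.0629*s^4 + 10.4764*s^3 - 11.6921*s^2 + 8.3716*s - 4.5885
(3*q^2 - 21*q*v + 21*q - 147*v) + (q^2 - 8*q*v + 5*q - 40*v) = 4*q^2 - 29*q*v + 26*q - 187*v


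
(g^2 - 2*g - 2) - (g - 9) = g^2 - 3*g + 7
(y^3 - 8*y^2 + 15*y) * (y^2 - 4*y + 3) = y^5 - 12*y^4 + 50*y^3 - 84*y^2 + 45*y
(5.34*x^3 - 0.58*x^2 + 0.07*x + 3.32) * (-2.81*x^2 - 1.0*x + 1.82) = -15.0054*x^5 - 3.7102*x^4 + 10.1021*x^3 - 10.4548*x^2 - 3.1926*x + 6.0424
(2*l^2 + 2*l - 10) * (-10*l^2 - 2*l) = -20*l^4 - 24*l^3 + 96*l^2 + 20*l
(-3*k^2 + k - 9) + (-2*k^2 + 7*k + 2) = -5*k^2 + 8*k - 7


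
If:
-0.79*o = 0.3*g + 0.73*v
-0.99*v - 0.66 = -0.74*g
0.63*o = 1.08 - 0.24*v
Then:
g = -1.72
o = 2.46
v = -1.95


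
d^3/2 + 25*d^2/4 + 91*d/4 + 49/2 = (d/2 + 1)*(d + 7/2)*(d + 7)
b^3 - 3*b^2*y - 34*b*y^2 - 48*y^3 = (b - 8*y)*(b + 2*y)*(b + 3*y)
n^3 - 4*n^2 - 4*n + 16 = (n - 4)*(n - 2)*(n + 2)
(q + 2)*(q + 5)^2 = q^3 + 12*q^2 + 45*q + 50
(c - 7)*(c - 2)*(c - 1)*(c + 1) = c^4 - 9*c^3 + 13*c^2 + 9*c - 14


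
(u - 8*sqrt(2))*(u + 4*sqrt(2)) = u^2 - 4*sqrt(2)*u - 64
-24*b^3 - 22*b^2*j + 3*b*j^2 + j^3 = (-4*b + j)*(b + j)*(6*b + j)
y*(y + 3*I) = y^2 + 3*I*y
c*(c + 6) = c^2 + 6*c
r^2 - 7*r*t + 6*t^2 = (r - 6*t)*(r - t)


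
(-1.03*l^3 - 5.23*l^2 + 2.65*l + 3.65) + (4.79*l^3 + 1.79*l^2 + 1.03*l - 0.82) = 3.76*l^3 - 3.44*l^2 + 3.68*l + 2.83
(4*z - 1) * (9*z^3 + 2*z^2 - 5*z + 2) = 36*z^4 - z^3 - 22*z^2 + 13*z - 2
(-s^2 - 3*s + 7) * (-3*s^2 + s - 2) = 3*s^4 + 8*s^3 - 22*s^2 + 13*s - 14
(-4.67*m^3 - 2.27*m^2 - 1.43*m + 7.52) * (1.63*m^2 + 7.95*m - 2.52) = -7.6121*m^5 - 40.8266*m^4 - 8.609*m^3 + 6.6095*m^2 + 63.3876*m - 18.9504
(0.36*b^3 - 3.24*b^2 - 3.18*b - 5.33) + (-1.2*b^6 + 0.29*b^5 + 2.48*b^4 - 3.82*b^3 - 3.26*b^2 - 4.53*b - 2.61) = -1.2*b^6 + 0.29*b^5 + 2.48*b^4 - 3.46*b^3 - 6.5*b^2 - 7.71*b - 7.94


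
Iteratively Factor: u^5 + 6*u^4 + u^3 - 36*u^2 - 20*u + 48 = (u + 2)*(u^4 + 4*u^3 - 7*u^2 - 22*u + 24) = (u - 2)*(u + 2)*(u^3 + 6*u^2 + 5*u - 12) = (u - 2)*(u - 1)*(u + 2)*(u^2 + 7*u + 12) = (u - 2)*(u - 1)*(u + 2)*(u + 4)*(u + 3)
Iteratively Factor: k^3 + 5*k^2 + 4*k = (k)*(k^2 + 5*k + 4) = k*(k + 4)*(k + 1)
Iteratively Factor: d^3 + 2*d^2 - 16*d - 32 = (d + 2)*(d^2 - 16) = (d + 2)*(d + 4)*(d - 4)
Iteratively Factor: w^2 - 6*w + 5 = (w - 5)*(w - 1)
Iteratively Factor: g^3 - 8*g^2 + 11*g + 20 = (g + 1)*(g^2 - 9*g + 20) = (g - 4)*(g + 1)*(g - 5)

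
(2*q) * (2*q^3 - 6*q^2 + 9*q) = 4*q^4 - 12*q^3 + 18*q^2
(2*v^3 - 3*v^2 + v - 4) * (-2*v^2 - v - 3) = -4*v^5 + 4*v^4 - 5*v^3 + 16*v^2 + v + 12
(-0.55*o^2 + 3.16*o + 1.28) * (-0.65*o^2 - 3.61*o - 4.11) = 0.3575*o^4 - 0.0685000000000002*o^3 - 9.9791*o^2 - 17.6084*o - 5.2608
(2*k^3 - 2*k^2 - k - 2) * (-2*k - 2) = -4*k^4 + 6*k^2 + 6*k + 4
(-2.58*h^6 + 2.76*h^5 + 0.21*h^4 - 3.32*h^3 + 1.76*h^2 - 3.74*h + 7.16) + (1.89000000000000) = -2.58*h^6 + 2.76*h^5 + 0.21*h^4 - 3.32*h^3 + 1.76*h^2 - 3.74*h + 9.05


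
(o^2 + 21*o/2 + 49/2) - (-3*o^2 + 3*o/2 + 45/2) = 4*o^2 + 9*o + 2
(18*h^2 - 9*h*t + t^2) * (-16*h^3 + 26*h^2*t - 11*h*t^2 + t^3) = -288*h^5 + 612*h^4*t - 448*h^3*t^2 + 143*h^2*t^3 - 20*h*t^4 + t^5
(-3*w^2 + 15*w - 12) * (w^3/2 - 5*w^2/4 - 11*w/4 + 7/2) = -3*w^5/2 + 45*w^4/4 - 33*w^3/2 - 147*w^2/4 + 171*w/2 - 42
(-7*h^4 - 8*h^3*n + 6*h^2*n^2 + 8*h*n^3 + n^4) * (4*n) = -28*h^4*n - 32*h^3*n^2 + 24*h^2*n^3 + 32*h*n^4 + 4*n^5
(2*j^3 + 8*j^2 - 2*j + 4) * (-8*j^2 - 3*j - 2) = -16*j^5 - 70*j^4 - 12*j^3 - 42*j^2 - 8*j - 8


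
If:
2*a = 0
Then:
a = 0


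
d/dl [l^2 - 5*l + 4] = 2*l - 5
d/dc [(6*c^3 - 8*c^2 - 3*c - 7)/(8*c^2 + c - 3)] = 2*(24*c^4 + 6*c^3 - 19*c^2 + 80*c + 8)/(64*c^4 + 16*c^3 - 47*c^2 - 6*c + 9)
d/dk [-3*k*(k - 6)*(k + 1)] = -9*k^2 + 30*k + 18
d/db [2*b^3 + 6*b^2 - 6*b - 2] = 6*b^2 + 12*b - 6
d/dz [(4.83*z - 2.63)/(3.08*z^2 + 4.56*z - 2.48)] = (-14.8764*z^2 + 16.2008*z + 0.0143999999999984)/(9.4864*z^4 + 28.0896*z^3 + 5.5168*z^2 - 22.6176*z + 6.1504)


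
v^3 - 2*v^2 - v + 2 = (v - 2)*(v - 1)*(v + 1)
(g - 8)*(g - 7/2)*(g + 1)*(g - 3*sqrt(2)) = g^4 - 21*g^3/2 - 3*sqrt(2)*g^3 + 33*g^2/2 + 63*sqrt(2)*g^2/2 - 99*sqrt(2)*g/2 + 28*g - 84*sqrt(2)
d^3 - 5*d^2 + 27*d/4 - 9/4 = (d - 3)*(d - 3/2)*(d - 1/2)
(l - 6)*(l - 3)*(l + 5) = l^3 - 4*l^2 - 27*l + 90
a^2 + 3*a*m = a*(a + 3*m)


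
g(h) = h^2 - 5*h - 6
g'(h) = 2*h - 5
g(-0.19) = -5.01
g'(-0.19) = -5.38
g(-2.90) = 16.91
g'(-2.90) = -10.80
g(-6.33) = 65.72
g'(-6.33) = -17.66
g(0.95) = -9.85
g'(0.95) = -3.10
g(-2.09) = 8.82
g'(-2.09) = -9.18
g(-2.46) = 12.35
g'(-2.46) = -9.92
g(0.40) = -7.84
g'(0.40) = -4.20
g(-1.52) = 3.91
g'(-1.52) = -8.04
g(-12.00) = 198.00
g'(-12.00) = -29.00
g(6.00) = 0.00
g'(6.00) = 7.00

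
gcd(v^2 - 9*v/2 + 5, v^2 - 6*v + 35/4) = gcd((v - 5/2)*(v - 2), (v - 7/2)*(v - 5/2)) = v - 5/2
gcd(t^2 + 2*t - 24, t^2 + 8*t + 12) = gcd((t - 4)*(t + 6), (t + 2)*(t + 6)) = t + 6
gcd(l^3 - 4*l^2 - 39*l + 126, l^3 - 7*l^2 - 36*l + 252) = l^2 - l - 42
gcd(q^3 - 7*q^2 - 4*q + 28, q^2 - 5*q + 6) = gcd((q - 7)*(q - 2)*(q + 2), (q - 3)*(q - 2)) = q - 2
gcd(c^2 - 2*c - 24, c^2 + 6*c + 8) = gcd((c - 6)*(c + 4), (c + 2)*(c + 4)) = c + 4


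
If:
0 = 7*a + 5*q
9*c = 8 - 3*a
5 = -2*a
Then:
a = -5/2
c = 31/18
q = 7/2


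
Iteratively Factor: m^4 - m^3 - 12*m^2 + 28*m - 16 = (m - 1)*(m^3 - 12*m + 16) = (m - 2)*(m - 1)*(m^2 + 2*m - 8) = (m - 2)^2*(m - 1)*(m + 4)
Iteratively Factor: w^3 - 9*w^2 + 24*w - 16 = (w - 4)*(w^2 - 5*w + 4) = (w - 4)^2*(w - 1)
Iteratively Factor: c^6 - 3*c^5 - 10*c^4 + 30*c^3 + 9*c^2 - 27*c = (c - 1)*(c^5 - 2*c^4 - 12*c^3 + 18*c^2 + 27*c) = (c - 3)*(c - 1)*(c^4 + c^3 - 9*c^2 - 9*c) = (c - 3)^2*(c - 1)*(c^3 + 4*c^2 + 3*c) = (c - 3)^2*(c - 1)*(c + 1)*(c^2 + 3*c) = c*(c - 3)^2*(c - 1)*(c + 1)*(c + 3)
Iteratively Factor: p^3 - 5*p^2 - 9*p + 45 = (p - 5)*(p^2 - 9) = (p - 5)*(p + 3)*(p - 3)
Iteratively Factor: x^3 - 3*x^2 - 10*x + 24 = (x - 4)*(x^2 + x - 6) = (x - 4)*(x - 2)*(x + 3)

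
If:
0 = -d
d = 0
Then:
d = 0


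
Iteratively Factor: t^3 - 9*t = (t - 3)*(t^2 + 3*t) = (t - 3)*(t + 3)*(t)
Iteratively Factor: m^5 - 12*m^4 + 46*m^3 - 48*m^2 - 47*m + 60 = (m - 4)*(m^4 - 8*m^3 + 14*m^2 + 8*m - 15) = (m - 4)*(m - 3)*(m^3 - 5*m^2 - m + 5) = (m - 4)*(m - 3)*(m + 1)*(m^2 - 6*m + 5) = (m - 5)*(m - 4)*(m - 3)*(m + 1)*(m - 1)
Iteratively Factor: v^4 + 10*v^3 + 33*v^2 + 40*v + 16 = (v + 1)*(v^3 + 9*v^2 + 24*v + 16) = (v + 1)*(v + 4)*(v^2 + 5*v + 4) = (v + 1)*(v + 4)^2*(v + 1)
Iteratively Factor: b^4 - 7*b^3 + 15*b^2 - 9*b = (b - 3)*(b^3 - 4*b^2 + 3*b) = b*(b - 3)*(b^2 - 4*b + 3) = b*(b - 3)*(b - 1)*(b - 3)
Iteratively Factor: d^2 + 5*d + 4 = (d + 1)*(d + 4)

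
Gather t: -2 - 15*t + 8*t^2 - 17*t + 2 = 8*t^2 - 32*t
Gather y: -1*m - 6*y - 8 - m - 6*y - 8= -2*m - 12*y - 16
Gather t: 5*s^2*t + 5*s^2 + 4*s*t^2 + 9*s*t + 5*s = 5*s^2 + 4*s*t^2 + 5*s + t*(5*s^2 + 9*s)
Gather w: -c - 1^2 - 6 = -c - 7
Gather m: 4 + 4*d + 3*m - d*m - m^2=4*d - m^2 + m*(3 - d) + 4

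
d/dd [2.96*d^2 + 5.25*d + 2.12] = 5.92*d + 5.25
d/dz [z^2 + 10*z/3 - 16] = 2*z + 10/3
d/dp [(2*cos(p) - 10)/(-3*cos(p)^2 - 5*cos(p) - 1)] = 2*(3*sin(p)^2 + 30*cos(p) + 23)*sin(p)/(3*cos(p)^2 + 5*cos(p) + 1)^2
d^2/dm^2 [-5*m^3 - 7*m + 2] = -30*m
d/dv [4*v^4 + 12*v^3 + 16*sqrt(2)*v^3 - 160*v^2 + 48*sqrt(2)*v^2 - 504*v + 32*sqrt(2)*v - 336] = 16*v^3 + 36*v^2 + 48*sqrt(2)*v^2 - 320*v + 96*sqrt(2)*v - 504 + 32*sqrt(2)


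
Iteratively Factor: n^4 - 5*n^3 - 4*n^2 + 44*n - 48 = (n + 3)*(n^3 - 8*n^2 + 20*n - 16) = (n - 2)*(n + 3)*(n^2 - 6*n + 8) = (n - 4)*(n - 2)*(n + 3)*(n - 2)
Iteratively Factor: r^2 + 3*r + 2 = (r + 2)*(r + 1)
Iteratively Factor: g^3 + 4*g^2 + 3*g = (g + 1)*(g^2 + 3*g) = (g + 1)*(g + 3)*(g)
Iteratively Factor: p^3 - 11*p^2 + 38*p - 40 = (p - 5)*(p^2 - 6*p + 8) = (p - 5)*(p - 4)*(p - 2)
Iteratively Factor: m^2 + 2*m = (m)*(m + 2)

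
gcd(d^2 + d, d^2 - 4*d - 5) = d + 1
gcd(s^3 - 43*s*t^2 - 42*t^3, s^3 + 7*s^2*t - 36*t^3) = s + 6*t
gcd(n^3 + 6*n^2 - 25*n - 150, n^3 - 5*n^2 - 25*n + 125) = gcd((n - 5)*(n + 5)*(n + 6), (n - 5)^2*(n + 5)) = n^2 - 25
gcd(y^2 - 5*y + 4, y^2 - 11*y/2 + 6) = y - 4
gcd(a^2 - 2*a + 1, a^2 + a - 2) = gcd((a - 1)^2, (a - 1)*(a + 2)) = a - 1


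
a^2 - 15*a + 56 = (a - 8)*(a - 7)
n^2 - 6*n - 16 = (n - 8)*(n + 2)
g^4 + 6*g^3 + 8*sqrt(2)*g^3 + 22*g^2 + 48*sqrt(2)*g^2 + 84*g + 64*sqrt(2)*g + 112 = (g + 2)*(g + 4)*(g + sqrt(2))*(g + 7*sqrt(2))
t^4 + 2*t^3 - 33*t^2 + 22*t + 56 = (t - 4)*(t - 2)*(t + 1)*(t + 7)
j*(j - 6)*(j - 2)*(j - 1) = j^4 - 9*j^3 + 20*j^2 - 12*j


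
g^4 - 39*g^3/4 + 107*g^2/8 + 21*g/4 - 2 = (g - 8)*(g - 2)*(g - 1/4)*(g + 1/2)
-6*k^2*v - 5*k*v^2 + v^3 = v*(-6*k + v)*(k + v)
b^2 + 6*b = b*(b + 6)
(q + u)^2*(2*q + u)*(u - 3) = 2*q^3*u - 6*q^3 + 5*q^2*u^2 - 15*q^2*u + 4*q*u^3 - 12*q*u^2 + u^4 - 3*u^3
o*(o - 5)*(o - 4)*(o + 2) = o^4 - 7*o^3 + 2*o^2 + 40*o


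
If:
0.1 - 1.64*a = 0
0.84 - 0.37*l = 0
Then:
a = 0.06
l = 2.27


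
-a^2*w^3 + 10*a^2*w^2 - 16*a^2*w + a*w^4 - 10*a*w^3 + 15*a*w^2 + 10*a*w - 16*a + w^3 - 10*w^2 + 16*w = (-a + w)*(w - 8)*(w - 2)*(a*w + 1)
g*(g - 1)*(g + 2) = g^3 + g^2 - 2*g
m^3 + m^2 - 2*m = m*(m - 1)*(m + 2)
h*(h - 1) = h^2 - h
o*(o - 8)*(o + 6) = o^3 - 2*o^2 - 48*o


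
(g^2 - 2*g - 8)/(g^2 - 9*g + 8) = (g^2 - 2*g - 8)/(g^2 - 9*g + 8)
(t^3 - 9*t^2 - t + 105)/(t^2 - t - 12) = (t^2 - 12*t + 35)/(t - 4)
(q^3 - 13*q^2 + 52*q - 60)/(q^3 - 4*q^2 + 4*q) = (q^2 - 11*q + 30)/(q*(q - 2))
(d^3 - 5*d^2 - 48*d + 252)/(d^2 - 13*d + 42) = (d^2 + d - 42)/(d - 7)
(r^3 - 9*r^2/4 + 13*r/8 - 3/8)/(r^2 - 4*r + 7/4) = (4*r^2 - 7*r + 3)/(2*(2*r - 7))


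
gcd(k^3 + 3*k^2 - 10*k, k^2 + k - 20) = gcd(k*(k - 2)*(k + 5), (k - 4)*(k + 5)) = k + 5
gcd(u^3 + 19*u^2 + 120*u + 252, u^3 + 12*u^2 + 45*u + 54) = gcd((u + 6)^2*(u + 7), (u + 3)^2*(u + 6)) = u + 6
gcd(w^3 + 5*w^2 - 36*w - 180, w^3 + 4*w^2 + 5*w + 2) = 1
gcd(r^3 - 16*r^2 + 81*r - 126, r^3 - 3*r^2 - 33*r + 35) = r - 7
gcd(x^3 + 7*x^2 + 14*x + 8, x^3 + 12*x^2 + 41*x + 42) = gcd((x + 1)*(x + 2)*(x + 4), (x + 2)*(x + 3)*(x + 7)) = x + 2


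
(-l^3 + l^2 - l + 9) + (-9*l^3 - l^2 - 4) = -10*l^3 - l + 5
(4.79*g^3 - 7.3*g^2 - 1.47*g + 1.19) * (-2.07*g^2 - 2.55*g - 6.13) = -9.9153*g^5 + 2.8965*g^4 - 7.7048*g^3 + 46.0342*g^2 + 5.9766*g - 7.2947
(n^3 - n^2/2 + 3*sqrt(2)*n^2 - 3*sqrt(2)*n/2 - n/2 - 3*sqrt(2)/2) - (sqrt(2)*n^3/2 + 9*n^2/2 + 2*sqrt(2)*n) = -sqrt(2)*n^3/2 + n^3 - 5*n^2 + 3*sqrt(2)*n^2 - 7*sqrt(2)*n/2 - n/2 - 3*sqrt(2)/2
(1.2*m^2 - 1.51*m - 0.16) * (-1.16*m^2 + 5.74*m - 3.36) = -1.392*m^4 + 8.6396*m^3 - 12.5138*m^2 + 4.1552*m + 0.5376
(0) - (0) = 0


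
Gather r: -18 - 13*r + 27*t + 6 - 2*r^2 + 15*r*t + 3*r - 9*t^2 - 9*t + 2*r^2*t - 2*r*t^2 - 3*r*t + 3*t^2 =r^2*(2*t - 2) + r*(-2*t^2 + 12*t - 10) - 6*t^2 + 18*t - 12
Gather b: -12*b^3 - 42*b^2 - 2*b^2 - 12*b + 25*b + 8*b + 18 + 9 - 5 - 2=-12*b^3 - 44*b^2 + 21*b + 20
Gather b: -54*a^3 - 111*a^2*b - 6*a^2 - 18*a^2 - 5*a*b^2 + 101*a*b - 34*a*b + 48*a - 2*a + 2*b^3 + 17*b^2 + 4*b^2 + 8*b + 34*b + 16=-54*a^3 - 24*a^2 + 46*a + 2*b^3 + b^2*(21 - 5*a) + b*(-111*a^2 + 67*a + 42) + 16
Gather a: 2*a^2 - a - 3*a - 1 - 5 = 2*a^2 - 4*a - 6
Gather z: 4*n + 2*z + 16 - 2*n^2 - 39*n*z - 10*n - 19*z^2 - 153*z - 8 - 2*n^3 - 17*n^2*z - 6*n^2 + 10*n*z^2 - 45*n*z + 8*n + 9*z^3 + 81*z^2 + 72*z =-2*n^3 - 8*n^2 + 2*n + 9*z^3 + z^2*(10*n + 62) + z*(-17*n^2 - 84*n - 79) + 8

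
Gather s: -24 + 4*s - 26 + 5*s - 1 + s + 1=10*s - 50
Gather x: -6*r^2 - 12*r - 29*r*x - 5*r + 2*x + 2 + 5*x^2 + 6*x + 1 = -6*r^2 - 17*r + 5*x^2 + x*(8 - 29*r) + 3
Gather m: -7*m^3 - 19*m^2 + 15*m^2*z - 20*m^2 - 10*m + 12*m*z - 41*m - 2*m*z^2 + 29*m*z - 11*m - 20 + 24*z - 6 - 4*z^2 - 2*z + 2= -7*m^3 + m^2*(15*z - 39) + m*(-2*z^2 + 41*z - 62) - 4*z^2 + 22*z - 24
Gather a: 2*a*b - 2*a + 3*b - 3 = a*(2*b - 2) + 3*b - 3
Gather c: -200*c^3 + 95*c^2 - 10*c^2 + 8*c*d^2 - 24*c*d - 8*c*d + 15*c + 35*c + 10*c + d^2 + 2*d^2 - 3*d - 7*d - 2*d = -200*c^3 + 85*c^2 + c*(8*d^2 - 32*d + 60) + 3*d^2 - 12*d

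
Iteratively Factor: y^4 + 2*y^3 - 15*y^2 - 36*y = (y - 4)*(y^3 + 6*y^2 + 9*y) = (y - 4)*(y + 3)*(y^2 + 3*y) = y*(y - 4)*(y + 3)*(y + 3)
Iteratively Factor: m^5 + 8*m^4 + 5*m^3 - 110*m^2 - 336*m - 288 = (m - 4)*(m^4 + 12*m^3 + 53*m^2 + 102*m + 72) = (m - 4)*(m + 3)*(m^3 + 9*m^2 + 26*m + 24) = (m - 4)*(m + 2)*(m + 3)*(m^2 + 7*m + 12) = (m - 4)*(m + 2)*(m + 3)*(m + 4)*(m + 3)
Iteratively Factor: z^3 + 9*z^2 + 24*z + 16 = (z + 1)*(z^2 + 8*z + 16) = (z + 1)*(z + 4)*(z + 4)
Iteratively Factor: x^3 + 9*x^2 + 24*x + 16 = (x + 4)*(x^2 + 5*x + 4) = (x + 4)^2*(x + 1)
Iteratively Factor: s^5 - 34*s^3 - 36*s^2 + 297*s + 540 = (s + 3)*(s^4 - 3*s^3 - 25*s^2 + 39*s + 180) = (s - 4)*(s + 3)*(s^3 + s^2 - 21*s - 45) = (s - 5)*(s - 4)*(s + 3)*(s^2 + 6*s + 9) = (s - 5)*(s - 4)*(s + 3)^2*(s + 3)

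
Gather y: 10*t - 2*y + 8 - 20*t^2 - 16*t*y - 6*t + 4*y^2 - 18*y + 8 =-20*t^2 + 4*t + 4*y^2 + y*(-16*t - 20) + 16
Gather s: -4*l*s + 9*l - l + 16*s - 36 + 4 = 8*l + s*(16 - 4*l) - 32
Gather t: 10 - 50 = -40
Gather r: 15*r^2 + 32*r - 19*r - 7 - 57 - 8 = 15*r^2 + 13*r - 72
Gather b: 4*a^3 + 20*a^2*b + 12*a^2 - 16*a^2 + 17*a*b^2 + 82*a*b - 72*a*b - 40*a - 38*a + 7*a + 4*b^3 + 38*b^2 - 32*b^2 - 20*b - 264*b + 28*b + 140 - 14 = 4*a^3 - 4*a^2 - 71*a + 4*b^3 + b^2*(17*a + 6) + b*(20*a^2 + 10*a - 256) + 126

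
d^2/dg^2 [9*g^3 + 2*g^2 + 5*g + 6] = 54*g + 4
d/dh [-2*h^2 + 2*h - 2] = 2 - 4*h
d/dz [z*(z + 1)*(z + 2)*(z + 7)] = 4*z^3 + 30*z^2 + 46*z + 14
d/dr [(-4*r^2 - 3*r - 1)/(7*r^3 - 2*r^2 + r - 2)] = (28*r^4 + 42*r^3 + 11*r^2 + 12*r + 7)/(49*r^6 - 28*r^5 + 18*r^4 - 32*r^3 + 9*r^2 - 4*r + 4)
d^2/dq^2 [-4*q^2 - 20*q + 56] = -8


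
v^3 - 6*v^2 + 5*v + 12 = (v - 4)*(v - 3)*(v + 1)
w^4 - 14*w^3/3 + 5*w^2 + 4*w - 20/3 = (w - 2)^2*(w - 5/3)*(w + 1)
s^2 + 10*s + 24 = (s + 4)*(s + 6)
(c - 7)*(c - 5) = c^2 - 12*c + 35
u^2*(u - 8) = u^3 - 8*u^2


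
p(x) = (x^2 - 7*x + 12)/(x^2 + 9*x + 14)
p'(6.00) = 0.04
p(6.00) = 0.06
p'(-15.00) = 0.31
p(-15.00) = 3.29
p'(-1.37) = -14.42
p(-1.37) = 6.62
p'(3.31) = -0.01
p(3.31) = -0.00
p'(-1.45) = -19.12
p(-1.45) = 7.95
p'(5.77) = 0.04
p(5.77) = 0.05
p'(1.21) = -0.26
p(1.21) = 0.19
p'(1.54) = -0.18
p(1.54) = 0.12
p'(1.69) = -0.15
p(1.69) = 0.09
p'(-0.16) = -1.30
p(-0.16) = 1.04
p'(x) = (-2*x - 9)*(x^2 - 7*x + 12)/(x^2 + 9*x + 14)^2 + (2*x - 7)/(x^2 + 9*x + 14)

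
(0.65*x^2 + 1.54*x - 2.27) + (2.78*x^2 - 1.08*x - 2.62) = 3.43*x^2 + 0.46*x - 4.89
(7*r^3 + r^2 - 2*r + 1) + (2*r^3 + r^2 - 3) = 9*r^3 + 2*r^2 - 2*r - 2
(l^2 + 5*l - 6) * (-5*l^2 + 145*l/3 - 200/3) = -5*l^4 + 70*l^3/3 + 205*l^2 - 1870*l/3 + 400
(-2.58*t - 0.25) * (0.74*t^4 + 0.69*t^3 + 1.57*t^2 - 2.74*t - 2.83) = -1.9092*t^5 - 1.9652*t^4 - 4.2231*t^3 + 6.6767*t^2 + 7.9864*t + 0.7075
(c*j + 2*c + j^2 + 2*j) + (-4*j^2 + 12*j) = c*j + 2*c - 3*j^2 + 14*j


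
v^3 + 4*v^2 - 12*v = v*(v - 2)*(v + 6)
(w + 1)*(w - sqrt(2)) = w^2 - sqrt(2)*w + w - sqrt(2)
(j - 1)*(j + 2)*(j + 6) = j^3 + 7*j^2 + 4*j - 12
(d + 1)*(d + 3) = d^2 + 4*d + 3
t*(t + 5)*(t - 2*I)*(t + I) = t^4 + 5*t^3 - I*t^3 + 2*t^2 - 5*I*t^2 + 10*t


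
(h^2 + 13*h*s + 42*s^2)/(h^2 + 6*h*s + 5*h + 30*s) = (h + 7*s)/(h + 5)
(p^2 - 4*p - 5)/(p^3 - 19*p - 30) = (p + 1)/(p^2 + 5*p + 6)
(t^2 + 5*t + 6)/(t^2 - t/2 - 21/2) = 2*(t + 2)/(2*t - 7)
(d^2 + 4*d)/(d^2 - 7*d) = (d + 4)/(d - 7)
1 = 1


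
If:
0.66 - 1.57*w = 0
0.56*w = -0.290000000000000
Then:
No Solution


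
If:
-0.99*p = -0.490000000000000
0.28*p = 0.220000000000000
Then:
No Solution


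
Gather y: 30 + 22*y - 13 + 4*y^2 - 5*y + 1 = 4*y^2 + 17*y + 18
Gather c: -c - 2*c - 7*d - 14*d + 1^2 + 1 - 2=-3*c - 21*d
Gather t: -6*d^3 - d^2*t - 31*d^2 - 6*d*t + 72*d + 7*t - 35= -6*d^3 - 31*d^2 + 72*d + t*(-d^2 - 6*d + 7) - 35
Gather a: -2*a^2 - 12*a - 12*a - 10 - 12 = -2*a^2 - 24*a - 22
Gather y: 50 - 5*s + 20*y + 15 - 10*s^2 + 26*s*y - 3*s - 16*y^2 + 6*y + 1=-10*s^2 - 8*s - 16*y^2 + y*(26*s + 26) + 66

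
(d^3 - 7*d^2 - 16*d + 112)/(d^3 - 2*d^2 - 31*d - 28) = (d - 4)/(d + 1)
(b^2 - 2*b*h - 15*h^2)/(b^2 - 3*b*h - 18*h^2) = (b - 5*h)/(b - 6*h)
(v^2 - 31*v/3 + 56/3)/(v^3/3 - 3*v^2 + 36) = (3*v^2 - 31*v + 56)/(v^3 - 9*v^2 + 108)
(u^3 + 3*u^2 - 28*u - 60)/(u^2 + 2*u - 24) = (u^2 - 3*u - 10)/(u - 4)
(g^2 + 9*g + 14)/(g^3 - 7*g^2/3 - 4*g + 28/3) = 3*(g + 7)/(3*g^2 - 13*g + 14)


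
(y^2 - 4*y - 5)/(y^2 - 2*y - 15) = (y + 1)/(y + 3)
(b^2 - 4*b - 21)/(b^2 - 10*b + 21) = (b + 3)/(b - 3)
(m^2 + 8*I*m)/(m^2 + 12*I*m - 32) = m/(m + 4*I)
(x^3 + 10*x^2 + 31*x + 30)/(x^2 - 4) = (x^2 + 8*x + 15)/(x - 2)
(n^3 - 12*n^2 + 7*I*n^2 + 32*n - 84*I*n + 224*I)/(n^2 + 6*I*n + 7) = (n^2 - 12*n + 32)/(n - I)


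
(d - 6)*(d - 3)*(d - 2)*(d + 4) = d^4 - 7*d^3 - 8*d^2 + 108*d - 144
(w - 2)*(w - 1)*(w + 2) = w^3 - w^2 - 4*w + 4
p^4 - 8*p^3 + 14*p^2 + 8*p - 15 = (p - 5)*(p - 3)*(p - 1)*(p + 1)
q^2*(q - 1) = q^3 - q^2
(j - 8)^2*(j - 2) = j^3 - 18*j^2 + 96*j - 128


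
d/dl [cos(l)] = -sin(l)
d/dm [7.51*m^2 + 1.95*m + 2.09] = 15.02*m + 1.95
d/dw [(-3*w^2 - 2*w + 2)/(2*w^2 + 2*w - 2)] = w*(2 - w)/(2*(w^4 + 2*w^3 - w^2 - 2*w + 1))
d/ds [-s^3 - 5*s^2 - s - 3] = -3*s^2 - 10*s - 1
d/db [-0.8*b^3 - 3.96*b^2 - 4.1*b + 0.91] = -2.4*b^2 - 7.92*b - 4.1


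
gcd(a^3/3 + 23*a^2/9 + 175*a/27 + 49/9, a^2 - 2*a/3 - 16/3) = 1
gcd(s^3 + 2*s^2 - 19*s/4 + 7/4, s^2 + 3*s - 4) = s - 1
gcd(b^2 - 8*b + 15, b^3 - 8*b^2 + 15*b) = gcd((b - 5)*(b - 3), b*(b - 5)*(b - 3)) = b^2 - 8*b + 15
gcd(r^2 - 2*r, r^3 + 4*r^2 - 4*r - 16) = r - 2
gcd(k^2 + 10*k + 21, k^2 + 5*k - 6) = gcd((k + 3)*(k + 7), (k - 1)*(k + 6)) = 1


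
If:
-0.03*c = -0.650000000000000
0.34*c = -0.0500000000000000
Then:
No Solution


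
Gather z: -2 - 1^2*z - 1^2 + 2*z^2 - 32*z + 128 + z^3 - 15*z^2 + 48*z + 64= z^3 - 13*z^2 + 15*z + 189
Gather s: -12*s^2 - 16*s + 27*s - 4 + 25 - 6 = -12*s^2 + 11*s + 15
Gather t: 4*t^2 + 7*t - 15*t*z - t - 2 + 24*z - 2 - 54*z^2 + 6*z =4*t^2 + t*(6 - 15*z) - 54*z^2 + 30*z - 4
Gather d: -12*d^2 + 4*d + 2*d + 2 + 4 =-12*d^2 + 6*d + 6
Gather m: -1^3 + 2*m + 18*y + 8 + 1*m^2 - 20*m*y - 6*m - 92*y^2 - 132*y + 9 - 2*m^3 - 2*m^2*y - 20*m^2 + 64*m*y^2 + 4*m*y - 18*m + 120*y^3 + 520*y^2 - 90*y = -2*m^3 + m^2*(-2*y - 19) + m*(64*y^2 - 16*y - 22) + 120*y^3 + 428*y^2 - 204*y + 16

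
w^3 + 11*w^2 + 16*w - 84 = (w - 2)*(w + 6)*(w + 7)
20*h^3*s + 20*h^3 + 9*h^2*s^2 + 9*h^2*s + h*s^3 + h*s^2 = (4*h + s)*(5*h + s)*(h*s + h)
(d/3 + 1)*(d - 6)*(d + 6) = d^3/3 + d^2 - 12*d - 36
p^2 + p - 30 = (p - 5)*(p + 6)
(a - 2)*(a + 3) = a^2 + a - 6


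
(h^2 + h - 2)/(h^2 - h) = (h + 2)/h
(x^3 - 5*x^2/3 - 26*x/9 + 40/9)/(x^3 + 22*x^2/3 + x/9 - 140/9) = (x - 2)/(x + 7)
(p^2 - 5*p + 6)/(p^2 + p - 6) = (p - 3)/(p + 3)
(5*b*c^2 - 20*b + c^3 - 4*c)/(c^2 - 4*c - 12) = (5*b*c - 10*b + c^2 - 2*c)/(c - 6)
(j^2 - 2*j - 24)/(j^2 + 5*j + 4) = (j - 6)/(j + 1)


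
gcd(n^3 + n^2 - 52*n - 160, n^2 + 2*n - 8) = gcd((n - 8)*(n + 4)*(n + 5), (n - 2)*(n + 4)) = n + 4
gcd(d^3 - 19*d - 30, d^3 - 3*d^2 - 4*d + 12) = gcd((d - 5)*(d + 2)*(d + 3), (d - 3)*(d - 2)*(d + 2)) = d + 2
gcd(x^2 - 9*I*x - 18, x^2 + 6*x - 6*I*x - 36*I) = x - 6*I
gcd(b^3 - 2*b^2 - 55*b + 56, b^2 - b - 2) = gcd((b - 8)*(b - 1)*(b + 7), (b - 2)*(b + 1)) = 1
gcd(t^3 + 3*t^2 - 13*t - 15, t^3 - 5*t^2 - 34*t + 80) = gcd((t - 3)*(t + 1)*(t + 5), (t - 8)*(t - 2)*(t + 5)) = t + 5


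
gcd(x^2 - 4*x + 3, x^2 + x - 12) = x - 3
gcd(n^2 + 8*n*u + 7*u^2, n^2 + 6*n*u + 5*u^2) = n + u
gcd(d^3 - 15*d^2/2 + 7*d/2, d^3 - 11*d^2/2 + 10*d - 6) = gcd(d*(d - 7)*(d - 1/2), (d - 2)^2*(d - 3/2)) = 1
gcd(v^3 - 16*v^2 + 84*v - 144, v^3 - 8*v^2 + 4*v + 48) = v^2 - 10*v + 24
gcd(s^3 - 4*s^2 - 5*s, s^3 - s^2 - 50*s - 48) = s + 1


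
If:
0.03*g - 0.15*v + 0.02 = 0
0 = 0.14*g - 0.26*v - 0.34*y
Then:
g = 3.86363636363636*y + 0.393939393939394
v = 0.772727272727273*y + 0.212121212121212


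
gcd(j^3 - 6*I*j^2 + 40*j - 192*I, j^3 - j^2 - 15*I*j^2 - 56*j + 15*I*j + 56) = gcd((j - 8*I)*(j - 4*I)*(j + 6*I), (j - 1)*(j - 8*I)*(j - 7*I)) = j - 8*I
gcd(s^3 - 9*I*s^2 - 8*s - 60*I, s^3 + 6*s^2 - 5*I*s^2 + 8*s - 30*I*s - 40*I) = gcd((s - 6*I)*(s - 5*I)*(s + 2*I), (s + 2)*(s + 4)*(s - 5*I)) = s - 5*I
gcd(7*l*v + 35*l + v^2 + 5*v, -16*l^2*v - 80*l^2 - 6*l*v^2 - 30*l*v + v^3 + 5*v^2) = v + 5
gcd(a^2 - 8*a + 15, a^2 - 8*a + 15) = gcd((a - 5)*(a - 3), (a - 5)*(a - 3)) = a^2 - 8*a + 15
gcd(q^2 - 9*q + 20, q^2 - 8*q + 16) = q - 4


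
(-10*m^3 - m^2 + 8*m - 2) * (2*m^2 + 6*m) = -20*m^5 - 62*m^4 + 10*m^3 + 44*m^2 - 12*m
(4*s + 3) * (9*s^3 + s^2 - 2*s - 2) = 36*s^4 + 31*s^3 - 5*s^2 - 14*s - 6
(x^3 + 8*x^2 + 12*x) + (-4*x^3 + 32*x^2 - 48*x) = -3*x^3 + 40*x^2 - 36*x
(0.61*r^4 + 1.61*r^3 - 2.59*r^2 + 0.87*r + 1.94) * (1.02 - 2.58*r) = -1.5738*r^5 - 3.5316*r^4 + 8.3244*r^3 - 4.8864*r^2 - 4.1178*r + 1.9788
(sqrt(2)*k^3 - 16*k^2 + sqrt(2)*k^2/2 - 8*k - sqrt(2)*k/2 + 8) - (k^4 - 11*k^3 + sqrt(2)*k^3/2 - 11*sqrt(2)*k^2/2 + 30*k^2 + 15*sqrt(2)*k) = -k^4 + sqrt(2)*k^3/2 + 11*k^3 - 46*k^2 + 6*sqrt(2)*k^2 - 31*sqrt(2)*k/2 - 8*k + 8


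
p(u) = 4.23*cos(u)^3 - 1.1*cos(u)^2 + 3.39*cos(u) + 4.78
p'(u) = -12.69*sin(u)*cos(u)^2 + 2.2*sin(u)*cos(u) - 3.39*sin(u)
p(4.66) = 4.60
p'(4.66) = 3.54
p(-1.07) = 6.62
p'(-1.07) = 4.61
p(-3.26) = -3.81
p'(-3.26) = -2.14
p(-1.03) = 6.81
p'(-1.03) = 4.82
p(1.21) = 6.03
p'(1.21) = -3.92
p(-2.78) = -2.81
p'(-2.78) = 5.85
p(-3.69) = -1.54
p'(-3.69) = -7.56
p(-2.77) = -2.76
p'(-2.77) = 5.98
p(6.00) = 10.77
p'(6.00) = 3.63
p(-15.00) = -0.28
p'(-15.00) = 8.05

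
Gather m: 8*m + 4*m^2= 4*m^2 + 8*m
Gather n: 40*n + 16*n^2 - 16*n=16*n^2 + 24*n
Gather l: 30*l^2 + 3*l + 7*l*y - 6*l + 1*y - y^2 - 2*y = 30*l^2 + l*(7*y - 3) - y^2 - y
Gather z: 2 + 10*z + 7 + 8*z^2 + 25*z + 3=8*z^2 + 35*z + 12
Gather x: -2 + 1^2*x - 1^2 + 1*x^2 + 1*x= x^2 + 2*x - 3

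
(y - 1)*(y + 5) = y^2 + 4*y - 5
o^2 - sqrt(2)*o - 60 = (o - 6*sqrt(2))*(o + 5*sqrt(2))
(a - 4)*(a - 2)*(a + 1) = a^3 - 5*a^2 + 2*a + 8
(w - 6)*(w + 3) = w^2 - 3*w - 18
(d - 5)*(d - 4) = d^2 - 9*d + 20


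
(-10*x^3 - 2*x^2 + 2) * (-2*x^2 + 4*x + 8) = 20*x^5 - 36*x^4 - 88*x^3 - 20*x^2 + 8*x + 16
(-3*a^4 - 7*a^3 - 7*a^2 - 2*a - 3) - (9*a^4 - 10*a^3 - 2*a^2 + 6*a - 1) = -12*a^4 + 3*a^3 - 5*a^2 - 8*a - 2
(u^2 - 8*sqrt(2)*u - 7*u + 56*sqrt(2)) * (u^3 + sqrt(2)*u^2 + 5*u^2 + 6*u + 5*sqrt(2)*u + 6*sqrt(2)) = u^5 - 7*sqrt(2)*u^4 - 2*u^4 - 45*u^3 + 14*sqrt(2)*u^3 - 10*u^2 + 203*sqrt(2)*u^2 + 294*sqrt(2)*u + 464*u + 672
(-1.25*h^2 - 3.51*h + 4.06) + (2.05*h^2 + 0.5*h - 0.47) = 0.8*h^2 - 3.01*h + 3.59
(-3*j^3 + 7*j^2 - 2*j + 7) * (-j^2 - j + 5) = 3*j^5 - 4*j^4 - 20*j^3 + 30*j^2 - 17*j + 35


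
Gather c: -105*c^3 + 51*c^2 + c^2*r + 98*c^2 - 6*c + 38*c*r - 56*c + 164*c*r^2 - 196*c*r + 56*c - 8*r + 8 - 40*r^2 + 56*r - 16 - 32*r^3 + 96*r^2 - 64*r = -105*c^3 + c^2*(r + 149) + c*(164*r^2 - 158*r - 6) - 32*r^3 + 56*r^2 - 16*r - 8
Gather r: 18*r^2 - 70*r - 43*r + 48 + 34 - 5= 18*r^2 - 113*r + 77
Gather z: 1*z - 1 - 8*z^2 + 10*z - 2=-8*z^2 + 11*z - 3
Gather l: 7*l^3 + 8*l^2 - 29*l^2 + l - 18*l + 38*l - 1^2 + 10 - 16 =7*l^3 - 21*l^2 + 21*l - 7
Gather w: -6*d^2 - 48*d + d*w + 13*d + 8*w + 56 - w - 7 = -6*d^2 - 35*d + w*(d + 7) + 49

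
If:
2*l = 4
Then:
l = 2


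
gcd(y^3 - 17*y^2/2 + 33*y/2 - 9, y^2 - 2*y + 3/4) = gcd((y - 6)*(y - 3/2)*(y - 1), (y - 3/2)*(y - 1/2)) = y - 3/2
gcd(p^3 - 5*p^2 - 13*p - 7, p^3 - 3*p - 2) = p^2 + 2*p + 1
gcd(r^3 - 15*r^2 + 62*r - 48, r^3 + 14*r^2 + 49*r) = 1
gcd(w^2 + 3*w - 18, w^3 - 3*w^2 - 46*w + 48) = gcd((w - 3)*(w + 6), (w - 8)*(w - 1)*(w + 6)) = w + 6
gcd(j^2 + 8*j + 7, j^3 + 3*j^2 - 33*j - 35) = j^2 + 8*j + 7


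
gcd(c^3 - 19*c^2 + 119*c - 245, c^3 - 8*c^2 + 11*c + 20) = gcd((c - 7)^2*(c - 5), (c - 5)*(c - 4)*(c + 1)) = c - 5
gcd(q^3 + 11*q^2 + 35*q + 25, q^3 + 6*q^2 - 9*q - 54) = 1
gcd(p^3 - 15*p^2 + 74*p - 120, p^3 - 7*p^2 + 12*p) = p - 4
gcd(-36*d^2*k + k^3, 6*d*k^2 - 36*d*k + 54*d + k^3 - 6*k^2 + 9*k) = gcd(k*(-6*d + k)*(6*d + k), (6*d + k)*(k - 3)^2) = 6*d + k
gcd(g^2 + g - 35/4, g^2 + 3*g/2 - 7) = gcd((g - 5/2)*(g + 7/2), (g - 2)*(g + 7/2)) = g + 7/2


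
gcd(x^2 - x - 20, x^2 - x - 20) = x^2 - x - 20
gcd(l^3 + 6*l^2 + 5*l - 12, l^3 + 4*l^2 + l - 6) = l^2 + 2*l - 3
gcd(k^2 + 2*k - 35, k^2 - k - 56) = k + 7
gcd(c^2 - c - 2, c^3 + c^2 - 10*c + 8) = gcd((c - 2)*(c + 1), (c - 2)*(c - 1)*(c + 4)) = c - 2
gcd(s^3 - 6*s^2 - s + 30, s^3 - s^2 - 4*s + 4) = s + 2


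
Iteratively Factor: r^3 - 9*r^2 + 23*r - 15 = (r - 5)*(r^2 - 4*r + 3) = (r - 5)*(r - 1)*(r - 3)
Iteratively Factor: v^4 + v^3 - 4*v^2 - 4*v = (v - 2)*(v^3 + 3*v^2 + 2*v) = (v - 2)*(v + 1)*(v^2 + 2*v) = (v - 2)*(v + 1)*(v + 2)*(v)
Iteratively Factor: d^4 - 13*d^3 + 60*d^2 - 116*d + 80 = (d - 2)*(d^3 - 11*d^2 + 38*d - 40) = (d - 2)^2*(d^2 - 9*d + 20) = (d - 4)*(d - 2)^2*(d - 5)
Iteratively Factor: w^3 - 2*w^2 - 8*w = (w + 2)*(w^2 - 4*w) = w*(w + 2)*(w - 4)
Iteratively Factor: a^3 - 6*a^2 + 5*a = (a - 1)*(a^2 - 5*a) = a*(a - 1)*(a - 5)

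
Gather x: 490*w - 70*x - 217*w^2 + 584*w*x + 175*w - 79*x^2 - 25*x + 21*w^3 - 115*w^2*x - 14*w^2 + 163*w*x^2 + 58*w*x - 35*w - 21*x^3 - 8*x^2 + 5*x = 21*w^3 - 231*w^2 + 630*w - 21*x^3 + x^2*(163*w - 87) + x*(-115*w^2 + 642*w - 90)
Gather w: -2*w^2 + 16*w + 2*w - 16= -2*w^2 + 18*w - 16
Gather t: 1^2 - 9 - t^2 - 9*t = -t^2 - 9*t - 8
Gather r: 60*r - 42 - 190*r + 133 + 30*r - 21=70 - 100*r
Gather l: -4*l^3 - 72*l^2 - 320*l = -4*l^3 - 72*l^2 - 320*l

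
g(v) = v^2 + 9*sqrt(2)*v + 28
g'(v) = 2*v + 9*sqrt(2)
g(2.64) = 68.57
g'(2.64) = 18.01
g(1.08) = 42.91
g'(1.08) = 14.89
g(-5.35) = -11.47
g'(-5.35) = 2.03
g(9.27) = 231.92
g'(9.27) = 31.27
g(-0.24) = 25.00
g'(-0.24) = 12.25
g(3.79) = 90.60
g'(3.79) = 20.31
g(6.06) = 141.85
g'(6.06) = 24.85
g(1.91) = 55.96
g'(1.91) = 16.55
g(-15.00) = 62.08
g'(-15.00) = -17.27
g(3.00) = 75.18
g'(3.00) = 18.73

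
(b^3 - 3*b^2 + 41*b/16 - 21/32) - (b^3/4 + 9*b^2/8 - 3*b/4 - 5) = 3*b^3/4 - 33*b^2/8 + 53*b/16 + 139/32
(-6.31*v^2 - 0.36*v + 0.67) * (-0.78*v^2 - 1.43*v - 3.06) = 4.9218*v^4 + 9.3041*v^3 + 19.3008*v^2 + 0.1435*v - 2.0502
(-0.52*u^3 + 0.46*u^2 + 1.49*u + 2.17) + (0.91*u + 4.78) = -0.52*u^3 + 0.46*u^2 + 2.4*u + 6.95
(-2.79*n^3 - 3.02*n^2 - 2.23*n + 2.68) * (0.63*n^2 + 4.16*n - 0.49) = -1.7577*n^5 - 13.509*n^4 - 12.601*n^3 - 6.1086*n^2 + 12.2415*n - 1.3132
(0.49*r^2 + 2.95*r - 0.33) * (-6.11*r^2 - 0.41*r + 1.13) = -2.9939*r^4 - 18.2254*r^3 + 1.3605*r^2 + 3.4688*r - 0.3729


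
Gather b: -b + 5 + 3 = 8 - b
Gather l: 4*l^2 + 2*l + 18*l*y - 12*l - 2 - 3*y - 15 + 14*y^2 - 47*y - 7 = 4*l^2 + l*(18*y - 10) + 14*y^2 - 50*y - 24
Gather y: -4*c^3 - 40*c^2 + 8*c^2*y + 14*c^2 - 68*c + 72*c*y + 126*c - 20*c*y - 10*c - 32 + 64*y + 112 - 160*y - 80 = -4*c^3 - 26*c^2 + 48*c + y*(8*c^2 + 52*c - 96)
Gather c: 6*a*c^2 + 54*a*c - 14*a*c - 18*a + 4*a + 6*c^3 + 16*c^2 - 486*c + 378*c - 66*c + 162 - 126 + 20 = -14*a + 6*c^3 + c^2*(6*a + 16) + c*(40*a - 174) + 56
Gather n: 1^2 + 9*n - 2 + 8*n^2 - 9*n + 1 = 8*n^2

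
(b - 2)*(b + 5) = b^2 + 3*b - 10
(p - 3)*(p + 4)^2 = p^3 + 5*p^2 - 8*p - 48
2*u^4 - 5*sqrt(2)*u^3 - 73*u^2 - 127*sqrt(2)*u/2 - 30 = (u - 6*sqrt(2))*(u + 5*sqrt(2)/2)*(sqrt(2)*u + 1)^2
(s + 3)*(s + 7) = s^2 + 10*s + 21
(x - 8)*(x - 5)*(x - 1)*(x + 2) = x^4 - 12*x^3 + 25*x^2 + 66*x - 80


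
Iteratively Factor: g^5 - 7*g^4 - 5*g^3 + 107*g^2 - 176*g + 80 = (g - 5)*(g^4 - 2*g^3 - 15*g^2 + 32*g - 16) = (g - 5)*(g - 1)*(g^3 - g^2 - 16*g + 16) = (g - 5)*(g - 4)*(g - 1)*(g^2 + 3*g - 4) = (g - 5)*(g - 4)*(g - 1)*(g + 4)*(g - 1)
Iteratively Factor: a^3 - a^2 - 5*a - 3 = (a - 3)*(a^2 + 2*a + 1) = (a - 3)*(a + 1)*(a + 1)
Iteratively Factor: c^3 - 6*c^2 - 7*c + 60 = (c + 3)*(c^2 - 9*c + 20) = (c - 4)*(c + 3)*(c - 5)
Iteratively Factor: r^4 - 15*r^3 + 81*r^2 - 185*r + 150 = (r - 2)*(r^3 - 13*r^2 + 55*r - 75) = (r - 5)*(r - 2)*(r^2 - 8*r + 15) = (r - 5)*(r - 3)*(r - 2)*(r - 5)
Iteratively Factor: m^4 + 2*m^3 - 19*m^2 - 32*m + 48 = (m + 4)*(m^3 - 2*m^2 - 11*m + 12) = (m + 3)*(m + 4)*(m^2 - 5*m + 4) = (m - 4)*(m + 3)*(m + 4)*(m - 1)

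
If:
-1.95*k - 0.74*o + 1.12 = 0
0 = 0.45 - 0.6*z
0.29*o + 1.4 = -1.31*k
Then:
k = -3.37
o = 10.39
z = 0.75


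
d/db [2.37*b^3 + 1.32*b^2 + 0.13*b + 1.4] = 7.11*b^2 + 2.64*b + 0.13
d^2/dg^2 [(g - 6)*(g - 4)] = 2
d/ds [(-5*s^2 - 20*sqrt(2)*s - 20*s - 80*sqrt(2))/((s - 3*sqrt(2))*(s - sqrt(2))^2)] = 5*(s^3 + 8*s^2 + 9*sqrt(2)*s^2 - 36*s + 36*sqrt(2)*s - 248 - 24*sqrt(2))/(s^5 - 9*sqrt(2)*s^4 + 60*s^3 - 92*sqrt(2)*s^2 + 132*s - 36*sqrt(2))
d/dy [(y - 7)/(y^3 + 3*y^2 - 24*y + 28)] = 2*(-y^2 + 7*y + 35)/(y^5 + 8*y^4 - 23*y^3 - 134*y^2 + 476*y - 392)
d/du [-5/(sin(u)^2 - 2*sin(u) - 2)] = 10*(sin(u) - 1)*cos(u)/(2*sin(u) + cos(u)^2 + 1)^2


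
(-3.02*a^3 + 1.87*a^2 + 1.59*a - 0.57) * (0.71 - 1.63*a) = 4.9226*a^4 - 5.1923*a^3 - 1.264*a^2 + 2.058*a - 0.4047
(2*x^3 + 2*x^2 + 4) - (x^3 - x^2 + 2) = x^3 + 3*x^2 + 2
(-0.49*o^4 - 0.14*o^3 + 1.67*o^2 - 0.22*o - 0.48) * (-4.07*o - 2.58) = 1.9943*o^5 + 1.834*o^4 - 6.4357*o^3 - 3.4132*o^2 + 2.5212*o + 1.2384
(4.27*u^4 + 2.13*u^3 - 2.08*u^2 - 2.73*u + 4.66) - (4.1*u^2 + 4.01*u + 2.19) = 4.27*u^4 + 2.13*u^3 - 6.18*u^2 - 6.74*u + 2.47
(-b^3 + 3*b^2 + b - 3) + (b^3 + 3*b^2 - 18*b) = 6*b^2 - 17*b - 3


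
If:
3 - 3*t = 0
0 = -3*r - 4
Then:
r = -4/3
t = 1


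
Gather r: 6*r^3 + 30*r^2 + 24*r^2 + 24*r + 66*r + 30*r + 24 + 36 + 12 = 6*r^3 + 54*r^2 + 120*r + 72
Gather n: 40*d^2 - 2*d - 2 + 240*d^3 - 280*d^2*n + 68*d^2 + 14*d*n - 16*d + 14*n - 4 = 240*d^3 + 108*d^2 - 18*d + n*(-280*d^2 + 14*d + 14) - 6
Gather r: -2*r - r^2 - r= -r^2 - 3*r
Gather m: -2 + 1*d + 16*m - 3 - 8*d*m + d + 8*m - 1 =2*d + m*(24 - 8*d) - 6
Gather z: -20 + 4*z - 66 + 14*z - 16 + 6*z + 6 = 24*z - 96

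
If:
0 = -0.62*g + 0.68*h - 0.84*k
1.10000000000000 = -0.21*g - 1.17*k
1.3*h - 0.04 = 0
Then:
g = 1.73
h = 0.03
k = -1.25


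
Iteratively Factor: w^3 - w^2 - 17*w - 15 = (w - 5)*(w^2 + 4*w + 3) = (w - 5)*(w + 1)*(w + 3)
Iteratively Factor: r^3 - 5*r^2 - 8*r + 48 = (r + 3)*(r^2 - 8*r + 16) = (r - 4)*(r + 3)*(r - 4)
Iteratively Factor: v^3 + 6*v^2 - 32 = (v + 4)*(v^2 + 2*v - 8) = (v + 4)^2*(v - 2)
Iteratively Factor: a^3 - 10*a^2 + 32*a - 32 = (a - 2)*(a^2 - 8*a + 16) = (a - 4)*(a - 2)*(a - 4)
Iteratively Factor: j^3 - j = (j + 1)*(j^2 - j) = j*(j + 1)*(j - 1)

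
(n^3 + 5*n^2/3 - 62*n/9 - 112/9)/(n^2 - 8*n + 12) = (9*n^3 + 15*n^2 - 62*n - 112)/(9*(n^2 - 8*n + 12))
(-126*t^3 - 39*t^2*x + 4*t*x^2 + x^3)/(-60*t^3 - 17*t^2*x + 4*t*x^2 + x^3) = (-42*t^2 + t*x + x^2)/(-20*t^2 + t*x + x^2)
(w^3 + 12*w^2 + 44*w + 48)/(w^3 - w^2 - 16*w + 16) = (w^2 + 8*w + 12)/(w^2 - 5*w + 4)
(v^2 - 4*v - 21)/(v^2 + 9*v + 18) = (v - 7)/(v + 6)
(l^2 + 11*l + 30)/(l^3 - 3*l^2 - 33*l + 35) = (l + 6)/(l^2 - 8*l + 7)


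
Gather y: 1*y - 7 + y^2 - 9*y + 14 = y^2 - 8*y + 7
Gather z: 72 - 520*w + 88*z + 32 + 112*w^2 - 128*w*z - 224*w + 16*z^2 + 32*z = 112*w^2 - 744*w + 16*z^2 + z*(120 - 128*w) + 104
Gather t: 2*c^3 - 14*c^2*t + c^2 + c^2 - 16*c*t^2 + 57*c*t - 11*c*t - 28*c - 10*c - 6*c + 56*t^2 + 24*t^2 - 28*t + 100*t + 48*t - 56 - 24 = 2*c^3 + 2*c^2 - 44*c + t^2*(80 - 16*c) + t*(-14*c^2 + 46*c + 120) - 80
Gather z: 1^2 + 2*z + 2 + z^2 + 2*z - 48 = z^2 + 4*z - 45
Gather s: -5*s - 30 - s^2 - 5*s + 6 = -s^2 - 10*s - 24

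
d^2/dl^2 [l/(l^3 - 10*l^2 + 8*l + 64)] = 2*(l*(3*l^2 - 20*l + 8)^2 + (-3*l^2 - l*(3*l - 10) + 20*l - 8)*(l^3 - 10*l^2 + 8*l + 64))/(l^3 - 10*l^2 + 8*l + 64)^3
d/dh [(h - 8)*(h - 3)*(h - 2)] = 3*h^2 - 26*h + 46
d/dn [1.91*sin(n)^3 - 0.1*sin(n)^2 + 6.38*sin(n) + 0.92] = (5.73*sin(n)^2 - 0.2*sin(n) + 6.38)*cos(n)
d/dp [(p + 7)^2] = 2*p + 14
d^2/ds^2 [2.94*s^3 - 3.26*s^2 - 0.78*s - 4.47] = 17.64*s - 6.52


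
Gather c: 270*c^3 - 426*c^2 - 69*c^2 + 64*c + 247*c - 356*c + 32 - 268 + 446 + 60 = 270*c^3 - 495*c^2 - 45*c + 270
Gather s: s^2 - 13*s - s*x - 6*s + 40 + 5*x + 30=s^2 + s*(-x - 19) + 5*x + 70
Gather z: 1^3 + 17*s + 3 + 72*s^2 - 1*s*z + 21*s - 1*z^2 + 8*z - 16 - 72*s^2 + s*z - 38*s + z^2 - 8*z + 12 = 0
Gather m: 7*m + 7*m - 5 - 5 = 14*m - 10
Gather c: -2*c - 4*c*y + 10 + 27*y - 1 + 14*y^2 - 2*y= c*(-4*y - 2) + 14*y^2 + 25*y + 9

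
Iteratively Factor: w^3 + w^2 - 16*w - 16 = (w - 4)*(w^2 + 5*w + 4) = (w - 4)*(w + 4)*(w + 1)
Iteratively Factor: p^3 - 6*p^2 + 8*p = (p)*(p^2 - 6*p + 8) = p*(p - 2)*(p - 4)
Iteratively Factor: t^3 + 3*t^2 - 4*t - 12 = (t - 2)*(t^2 + 5*t + 6) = (t - 2)*(t + 3)*(t + 2)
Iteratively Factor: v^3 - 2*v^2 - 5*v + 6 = (v - 1)*(v^2 - v - 6) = (v - 3)*(v - 1)*(v + 2)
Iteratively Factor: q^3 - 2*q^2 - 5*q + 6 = (q + 2)*(q^2 - 4*q + 3) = (q - 1)*(q + 2)*(q - 3)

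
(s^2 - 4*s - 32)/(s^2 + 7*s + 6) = (s^2 - 4*s - 32)/(s^2 + 7*s + 6)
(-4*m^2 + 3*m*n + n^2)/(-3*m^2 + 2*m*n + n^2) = (4*m + n)/(3*m + n)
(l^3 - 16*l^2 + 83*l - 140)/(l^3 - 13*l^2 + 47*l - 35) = (l - 4)/(l - 1)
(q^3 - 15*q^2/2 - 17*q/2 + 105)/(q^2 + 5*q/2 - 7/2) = (q^2 - 11*q + 30)/(q - 1)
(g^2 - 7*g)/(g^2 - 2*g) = (g - 7)/(g - 2)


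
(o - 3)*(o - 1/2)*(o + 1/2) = o^3 - 3*o^2 - o/4 + 3/4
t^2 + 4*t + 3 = (t + 1)*(t + 3)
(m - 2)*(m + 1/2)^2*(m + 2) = m^4 + m^3 - 15*m^2/4 - 4*m - 1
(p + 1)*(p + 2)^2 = p^3 + 5*p^2 + 8*p + 4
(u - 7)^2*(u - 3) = u^3 - 17*u^2 + 91*u - 147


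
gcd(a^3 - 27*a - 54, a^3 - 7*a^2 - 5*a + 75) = a + 3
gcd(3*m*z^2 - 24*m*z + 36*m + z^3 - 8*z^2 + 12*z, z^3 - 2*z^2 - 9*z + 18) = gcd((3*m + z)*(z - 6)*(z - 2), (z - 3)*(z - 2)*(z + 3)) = z - 2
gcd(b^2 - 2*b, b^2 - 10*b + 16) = b - 2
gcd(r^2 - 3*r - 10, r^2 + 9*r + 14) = r + 2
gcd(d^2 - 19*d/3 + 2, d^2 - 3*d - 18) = d - 6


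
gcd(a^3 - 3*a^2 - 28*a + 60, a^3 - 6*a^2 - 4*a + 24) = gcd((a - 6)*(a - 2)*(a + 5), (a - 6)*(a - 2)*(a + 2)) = a^2 - 8*a + 12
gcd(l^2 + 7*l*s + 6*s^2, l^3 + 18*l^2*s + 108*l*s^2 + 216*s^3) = l + 6*s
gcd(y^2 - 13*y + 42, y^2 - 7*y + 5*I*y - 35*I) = y - 7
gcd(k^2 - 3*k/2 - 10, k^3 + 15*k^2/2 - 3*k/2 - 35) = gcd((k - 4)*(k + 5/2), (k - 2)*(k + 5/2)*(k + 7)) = k + 5/2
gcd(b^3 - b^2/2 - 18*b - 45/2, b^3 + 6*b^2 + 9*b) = b + 3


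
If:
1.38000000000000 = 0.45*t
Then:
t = 3.07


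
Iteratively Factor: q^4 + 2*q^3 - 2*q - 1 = (q + 1)*(q^3 + q^2 - q - 1) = (q + 1)^2*(q^2 - 1) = (q + 1)^3*(q - 1)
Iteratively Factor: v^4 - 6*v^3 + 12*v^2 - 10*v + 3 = (v - 3)*(v^3 - 3*v^2 + 3*v - 1) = (v - 3)*(v - 1)*(v^2 - 2*v + 1) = (v - 3)*(v - 1)^2*(v - 1)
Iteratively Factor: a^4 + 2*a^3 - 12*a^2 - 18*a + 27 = (a - 1)*(a^3 + 3*a^2 - 9*a - 27) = (a - 3)*(a - 1)*(a^2 + 6*a + 9) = (a - 3)*(a - 1)*(a + 3)*(a + 3)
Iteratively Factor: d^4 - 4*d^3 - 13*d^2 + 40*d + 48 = (d - 4)*(d^3 - 13*d - 12) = (d - 4)^2*(d^2 + 4*d + 3) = (d - 4)^2*(d + 1)*(d + 3)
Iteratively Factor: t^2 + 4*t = (t)*(t + 4)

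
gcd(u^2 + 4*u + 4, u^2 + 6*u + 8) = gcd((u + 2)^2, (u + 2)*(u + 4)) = u + 2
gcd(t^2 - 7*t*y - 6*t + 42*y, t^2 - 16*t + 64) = 1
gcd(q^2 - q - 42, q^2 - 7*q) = q - 7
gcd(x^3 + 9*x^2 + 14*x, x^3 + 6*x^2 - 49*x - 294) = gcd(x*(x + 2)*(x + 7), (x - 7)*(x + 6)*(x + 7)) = x + 7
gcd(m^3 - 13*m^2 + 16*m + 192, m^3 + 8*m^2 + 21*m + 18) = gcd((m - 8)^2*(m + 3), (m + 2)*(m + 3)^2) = m + 3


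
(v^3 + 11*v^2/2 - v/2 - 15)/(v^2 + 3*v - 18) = (2*v^3 + 11*v^2 - v - 30)/(2*(v^2 + 3*v - 18))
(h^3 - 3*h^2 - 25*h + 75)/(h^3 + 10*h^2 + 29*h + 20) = (h^2 - 8*h + 15)/(h^2 + 5*h + 4)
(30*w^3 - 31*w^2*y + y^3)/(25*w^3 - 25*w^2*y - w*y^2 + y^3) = (6*w + y)/(5*w + y)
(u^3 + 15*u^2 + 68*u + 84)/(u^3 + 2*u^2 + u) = (u^3 + 15*u^2 + 68*u + 84)/(u*(u^2 + 2*u + 1))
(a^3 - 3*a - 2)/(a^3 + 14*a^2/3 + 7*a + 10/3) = 3*(a^2 - a - 2)/(3*a^2 + 11*a + 10)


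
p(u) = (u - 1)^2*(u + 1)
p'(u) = (u - 1)^2 + (u + 1)*(2*u - 2)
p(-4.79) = -127.06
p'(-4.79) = 77.41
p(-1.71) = -5.21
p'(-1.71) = 11.19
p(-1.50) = -3.12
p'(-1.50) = 8.75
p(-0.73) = 0.81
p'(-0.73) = 2.06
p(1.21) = 0.10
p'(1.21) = 0.97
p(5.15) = 105.92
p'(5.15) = 68.27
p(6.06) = 180.76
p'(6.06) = 97.05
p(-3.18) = -38.09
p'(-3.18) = 35.70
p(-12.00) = -1859.00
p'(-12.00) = 455.00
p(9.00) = 640.00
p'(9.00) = 224.00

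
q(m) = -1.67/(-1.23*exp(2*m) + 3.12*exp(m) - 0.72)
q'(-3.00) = 0.77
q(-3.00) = 2.94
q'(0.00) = 0.81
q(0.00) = -1.43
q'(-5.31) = 0.05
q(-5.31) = 2.37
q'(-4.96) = 0.07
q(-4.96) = 2.39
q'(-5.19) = 0.06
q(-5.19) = 2.38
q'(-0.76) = 6.96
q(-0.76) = -3.55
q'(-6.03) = 0.02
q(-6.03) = 2.34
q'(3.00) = -0.01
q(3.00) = 0.00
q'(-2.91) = 0.89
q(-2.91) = 3.02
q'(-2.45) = 1.98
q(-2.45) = 3.63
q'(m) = -1.67*(2.46*exp(2*m) - 3.12*exp(m))/(-1.23*exp(2*m) + 3.12*exp(m) - 0.72)^2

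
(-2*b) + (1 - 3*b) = 1 - 5*b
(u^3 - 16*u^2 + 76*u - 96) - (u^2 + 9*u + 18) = u^3 - 17*u^2 + 67*u - 114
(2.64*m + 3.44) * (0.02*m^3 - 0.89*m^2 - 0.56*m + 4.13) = 0.0528*m^4 - 2.2808*m^3 - 4.54*m^2 + 8.9768*m + 14.2072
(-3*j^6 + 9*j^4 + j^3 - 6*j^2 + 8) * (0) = 0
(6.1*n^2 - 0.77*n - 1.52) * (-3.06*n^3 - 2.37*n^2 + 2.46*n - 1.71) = -18.666*n^5 - 12.1008*n^4 + 21.4821*n^3 - 8.7228*n^2 - 2.4225*n + 2.5992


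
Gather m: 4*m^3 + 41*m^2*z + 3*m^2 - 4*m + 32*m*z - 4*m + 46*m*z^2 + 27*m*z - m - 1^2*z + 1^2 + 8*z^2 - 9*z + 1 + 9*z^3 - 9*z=4*m^3 + m^2*(41*z + 3) + m*(46*z^2 + 59*z - 9) + 9*z^3 + 8*z^2 - 19*z + 2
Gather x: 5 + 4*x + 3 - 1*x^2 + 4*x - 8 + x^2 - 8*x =0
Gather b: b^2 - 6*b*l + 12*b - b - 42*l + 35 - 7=b^2 + b*(11 - 6*l) - 42*l + 28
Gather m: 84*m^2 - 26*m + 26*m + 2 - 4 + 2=84*m^2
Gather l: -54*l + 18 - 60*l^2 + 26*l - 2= -60*l^2 - 28*l + 16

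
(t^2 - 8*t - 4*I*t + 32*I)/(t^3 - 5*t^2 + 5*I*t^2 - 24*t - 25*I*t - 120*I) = (t - 4*I)/(t^2 + t*(3 + 5*I) + 15*I)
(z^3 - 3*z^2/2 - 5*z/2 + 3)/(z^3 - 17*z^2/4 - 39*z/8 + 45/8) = 4*(z^2 - 3*z + 2)/(4*z^2 - 23*z + 15)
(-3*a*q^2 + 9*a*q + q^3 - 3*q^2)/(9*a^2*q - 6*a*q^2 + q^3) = (q - 3)/(-3*a + q)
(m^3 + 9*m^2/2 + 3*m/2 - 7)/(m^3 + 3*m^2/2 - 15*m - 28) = (m - 1)/(m - 4)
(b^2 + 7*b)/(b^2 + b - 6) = b*(b + 7)/(b^2 + b - 6)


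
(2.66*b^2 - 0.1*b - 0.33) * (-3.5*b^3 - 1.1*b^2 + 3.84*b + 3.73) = -9.31*b^5 - 2.576*b^4 + 11.4794*b^3 + 9.9008*b^2 - 1.6402*b - 1.2309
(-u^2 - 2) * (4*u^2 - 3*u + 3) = -4*u^4 + 3*u^3 - 11*u^2 + 6*u - 6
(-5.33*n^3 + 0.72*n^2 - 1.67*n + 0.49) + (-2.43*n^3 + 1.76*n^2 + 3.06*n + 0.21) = -7.76*n^3 + 2.48*n^2 + 1.39*n + 0.7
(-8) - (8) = -16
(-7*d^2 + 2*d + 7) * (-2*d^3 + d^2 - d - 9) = 14*d^5 - 11*d^4 - 5*d^3 + 68*d^2 - 25*d - 63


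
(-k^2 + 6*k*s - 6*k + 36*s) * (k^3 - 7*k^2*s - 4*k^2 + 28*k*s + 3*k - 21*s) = -k^5 + 13*k^4*s - 2*k^4 - 42*k^3*s^2 + 26*k^3*s + 21*k^3 - 84*k^2*s^2 - 273*k^2*s - 18*k^2 + 882*k*s^2 + 234*k*s - 756*s^2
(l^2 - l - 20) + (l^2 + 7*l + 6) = 2*l^2 + 6*l - 14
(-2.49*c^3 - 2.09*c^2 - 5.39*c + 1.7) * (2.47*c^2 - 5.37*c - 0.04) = -6.1503*c^5 + 8.209*c^4 - 1.9904*c^3 + 33.2269*c^2 - 8.9134*c - 0.068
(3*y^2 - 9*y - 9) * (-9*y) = -27*y^3 + 81*y^2 + 81*y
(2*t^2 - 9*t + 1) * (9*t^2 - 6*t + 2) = 18*t^4 - 93*t^3 + 67*t^2 - 24*t + 2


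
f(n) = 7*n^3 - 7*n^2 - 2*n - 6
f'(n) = 21*n^2 - 14*n - 2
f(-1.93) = -78.54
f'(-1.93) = 103.24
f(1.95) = 15.39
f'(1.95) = 50.55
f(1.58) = 0.98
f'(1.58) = 28.30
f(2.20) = 30.26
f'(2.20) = 68.84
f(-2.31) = -125.02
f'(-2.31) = 142.40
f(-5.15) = -1137.49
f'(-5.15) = 627.07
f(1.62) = 2.15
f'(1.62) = 30.43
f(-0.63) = -9.27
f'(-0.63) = 15.15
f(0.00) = -6.00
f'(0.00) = -2.00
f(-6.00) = -1758.00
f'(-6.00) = 838.00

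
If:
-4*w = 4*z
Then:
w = -z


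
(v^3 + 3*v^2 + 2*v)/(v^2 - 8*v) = (v^2 + 3*v + 2)/(v - 8)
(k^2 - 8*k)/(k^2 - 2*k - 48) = k/(k + 6)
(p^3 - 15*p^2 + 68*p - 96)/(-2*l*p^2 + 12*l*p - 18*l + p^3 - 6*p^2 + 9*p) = (p^2 - 12*p + 32)/(-2*l*p + 6*l + p^2 - 3*p)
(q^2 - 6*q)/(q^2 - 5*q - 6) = q/(q + 1)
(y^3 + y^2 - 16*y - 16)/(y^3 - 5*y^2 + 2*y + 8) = (y + 4)/(y - 2)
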